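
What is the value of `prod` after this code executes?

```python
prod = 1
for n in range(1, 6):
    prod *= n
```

Let's trace through this code step by step.

Initialize: prod = 1
Entering loop: for n in range(1, 6):

After execution: prod = 120
120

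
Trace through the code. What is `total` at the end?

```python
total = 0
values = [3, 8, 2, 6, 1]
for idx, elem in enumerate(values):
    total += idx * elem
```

Let's trace through this code step by step.

Initialize: total = 0
Initialize: values = [3, 8, 2, 6, 1]
Entering loop: for idx, elem in enumerate(values):

After execution: total = 34
34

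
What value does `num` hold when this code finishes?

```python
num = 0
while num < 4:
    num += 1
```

Let's trace through this code step by step.

Initialize: num = 0
Entering loop: while num < 4:

After execution: num = 4
4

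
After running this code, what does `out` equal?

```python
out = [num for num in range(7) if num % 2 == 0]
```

Let's trace through this code step by step.

Initialize: out = [num for num in range(7) if num % 2 == 0]

After execution: out = [0, 2, 4, 6]
[0, 2, 4, 6]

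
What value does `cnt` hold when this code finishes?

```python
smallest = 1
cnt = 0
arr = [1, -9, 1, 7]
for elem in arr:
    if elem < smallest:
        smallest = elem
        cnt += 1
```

Let's trace through this code step by step.

Initialize: smallest = 1
Initialize: cnt = 0
Initialize: arr = [1, -9, 1, 7]
Entering loop: for elem in arr:

After execution: cnt = 1
1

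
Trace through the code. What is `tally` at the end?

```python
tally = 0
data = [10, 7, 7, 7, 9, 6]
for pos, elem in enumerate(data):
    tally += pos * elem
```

Let's trace through this code step by step.

Initialize: tally = 0
Initialize: data = [10, 7, 7, 7, 9, 6]
Entering loop: for pos, elem in enumerate(data):

After execution: tally = 108
108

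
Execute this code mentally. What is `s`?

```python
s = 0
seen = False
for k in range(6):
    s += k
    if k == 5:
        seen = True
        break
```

Let's trace through this code step by step.

Initialize: s = 0
Initialize: seen = False
Entering loop: for k in range(6):

After execution: s = 15
15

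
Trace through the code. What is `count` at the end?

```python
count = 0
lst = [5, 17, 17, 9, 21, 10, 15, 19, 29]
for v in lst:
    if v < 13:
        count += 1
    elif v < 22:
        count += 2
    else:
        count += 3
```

Let's trace through this code step by step.

Initialize: count = 0
Initialize: lst = [5, 17, 17, 9, 21, 10, 15, 19, 29]
Entering loop: for v in lst:

After execution: count = 16
16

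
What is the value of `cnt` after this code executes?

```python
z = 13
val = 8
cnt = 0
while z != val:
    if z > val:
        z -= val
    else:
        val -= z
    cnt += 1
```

Let's trace through this code step by step.

Initialize: z = 13
Initialize: val = 8
Initialize: cnt = 0
Entering loop: while z != val:

After execution: cnt = 5
5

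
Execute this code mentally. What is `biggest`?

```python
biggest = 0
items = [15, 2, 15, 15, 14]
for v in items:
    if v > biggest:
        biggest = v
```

Let's trace through this code step by step.

Initialize: biggest = 0
Initialize: items = [15, 2, 15, 15, 14]
Entering loop: for v in items:

After execution: biggest = 15
15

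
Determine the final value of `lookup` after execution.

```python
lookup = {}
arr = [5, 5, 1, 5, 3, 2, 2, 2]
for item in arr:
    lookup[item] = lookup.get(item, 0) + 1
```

Let's trace through this code step by step.

Initialize: lookup = {}
Initialize: arr = [5, 5, 1, 5, 3, 2, 2, 2]
Entering loop: for item in arr:

After execution: lookup = {5: 3, 1: 1, 3: 1, 2: 3}
{5: 3, 1: 1, 3: 1, 2: 3}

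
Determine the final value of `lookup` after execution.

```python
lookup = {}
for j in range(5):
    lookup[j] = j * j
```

Let's trace through this code step by step.

Initialize: lookup = {}
Entering loop: for j in range(5):

After execution: lookup = {0: 0, 1: 1, 2: 4, 3: 9, 4: 16}
{0: 0, 1: 1, 2: 4, 3: 9, 4: 16}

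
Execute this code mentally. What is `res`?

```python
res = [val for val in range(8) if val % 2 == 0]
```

Let's trace through this code step by step.

Initialize: res = [val for val in range(8) if val % 2 == 0]

After execution: res = [0, 2, 4, 6]
[0, 2, 4, 6]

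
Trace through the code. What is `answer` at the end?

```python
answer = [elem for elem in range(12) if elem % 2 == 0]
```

Let's trace through this code step by step.

Initialize: answer = [elem for elem in range(12) if elem % 2 == 0]

After execution: answer = [0, 2, 4, 6, 8, 10]
[0, 2, 4, 6, 8, 10]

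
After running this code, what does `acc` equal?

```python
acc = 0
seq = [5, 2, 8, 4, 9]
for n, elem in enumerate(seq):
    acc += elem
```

Let's trace through this code step by step.

Initialize: acc = 0
Initialize: seq = [5, 2, 8, 4, 9]
Entering loop: for n, elem in enumerate(seq):

After execution: acc = 28
28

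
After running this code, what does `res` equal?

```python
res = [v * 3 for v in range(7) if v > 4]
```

Let's trace through this code step by step.

Initialize: res = [v * 3 for v in range(7) if v > 4]

After execution: res = [15, 18]
[15, 18]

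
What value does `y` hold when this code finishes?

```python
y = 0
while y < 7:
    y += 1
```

Let's trace through this code step by step.

Initialize: y = 0
Entering loop: while y < 7:

After execution: y = 7
7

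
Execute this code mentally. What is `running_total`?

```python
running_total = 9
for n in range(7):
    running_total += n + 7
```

Let's trace through this code step by step.

Initialize: running_total = 9
Entering loop: for n in range(7):

After execution: running_total = 79
79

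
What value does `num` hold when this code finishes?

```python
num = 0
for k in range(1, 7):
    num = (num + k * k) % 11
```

Let's trace through this code step by step.

Initialize: num = 0
Entering loop: for k in range(1, 7):

After execution: num = 3
3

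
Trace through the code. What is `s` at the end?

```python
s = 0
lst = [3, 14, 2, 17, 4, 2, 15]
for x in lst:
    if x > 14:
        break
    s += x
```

Let's trace through this code step by step.

Initialize: s = 0
Initialize: lst = [3, 14, 2, 17, 4, 2, 15]
Entering loop: for x in lst:

After execution: s = 19
19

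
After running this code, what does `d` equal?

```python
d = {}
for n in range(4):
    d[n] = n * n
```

Let's trace through this code step by step.

Initialize: d = {}
Entering loop: for n in range(4):

After execution: d = {0: 0, 1: 1, 2: 4, 3: 9}
{0: 0, 1: 1, 2: 4, 3: 9}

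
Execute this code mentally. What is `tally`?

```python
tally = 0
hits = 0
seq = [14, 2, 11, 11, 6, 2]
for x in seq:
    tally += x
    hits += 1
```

Let's trace through this code step by step.

Initialize: tally = 0
Initialize: hits = 0
Initialize: seq = [14, 2, 11, 11, 6, 2]
Entering loop: for x in seq:

After execution: tally = 46
46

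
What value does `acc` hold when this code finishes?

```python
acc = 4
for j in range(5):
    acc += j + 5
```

Let's trace through this code step by step.

Initialize: acc = 4
Entering loop: for j in range(5):

After execution: acc = 39
39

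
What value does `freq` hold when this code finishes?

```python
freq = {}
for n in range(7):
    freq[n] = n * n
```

Let's trace through this code step by step.

Initialize: freq = {}
Entering loop: for n in range(7):

After execution: freq = {0: 0, 1: 1, 2: 4, 3: 9, 4: 16, 5: 25, 6: 36}
{0: 0, 1: 1, 2: 4, 3: 9, 4: 16, 5: 25, 6: 36}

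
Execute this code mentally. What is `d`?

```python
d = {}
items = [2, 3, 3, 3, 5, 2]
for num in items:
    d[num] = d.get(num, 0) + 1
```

Let's trace through this code step by step.

Initialize: d = {}
Initialize: items = [2, 3, 3, 3, 5, 2]
Entering loop: for num in items:

After execution: d = {2: 2, 3: 3, 5: 1}
{2: 2, 3: 3, 5: 1}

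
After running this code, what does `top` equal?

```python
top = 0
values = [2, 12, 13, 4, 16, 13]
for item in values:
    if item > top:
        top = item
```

Let's trace through this code step by step.

Initialize: top = 0
Initialize: values = [2, 12, 13, 4, 16, 13]
Entering loop: for item in values:

After execution: top = 16
16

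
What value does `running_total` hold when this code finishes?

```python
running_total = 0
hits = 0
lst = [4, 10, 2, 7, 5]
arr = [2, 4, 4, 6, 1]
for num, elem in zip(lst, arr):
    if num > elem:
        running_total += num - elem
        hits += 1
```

Let's trace through this code step by step.

Initialize: running_total = 0
Initialize: hits = 0
Initialize: lst = [4, 10, 2, 7, 5]
Initialize: arr = [2, 4, 4, 6, 1]
Entering loop: for num, elem in zip(lst, arr):

After execution: running_total = 13
13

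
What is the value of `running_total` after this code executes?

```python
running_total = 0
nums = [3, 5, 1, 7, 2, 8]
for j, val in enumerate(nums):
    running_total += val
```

Let's trace through this code step by step.

Initialize: running_total = 0
Initialize: nums = [3, 5, 1, 7, 2, 8]
Entering loop: for j, val in enumerate(nums):

After execution: running_total = 26
26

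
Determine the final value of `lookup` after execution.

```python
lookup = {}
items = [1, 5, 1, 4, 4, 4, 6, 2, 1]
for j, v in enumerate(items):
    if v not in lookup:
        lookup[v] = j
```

Let's trace through this code step by step.

Initialize: lookup = {}
Initialize: items = [1, 5, 1, 4, 4, 4, 6, 2, 1]
Entering loop: for j, v in enumerate(items):

After execution: lookup = {1: 0, 5: 1, 4: 3, 6: 6, 2: 7}
{1: 0, 5: 1, 4: 3, 6: 6, 2: 7}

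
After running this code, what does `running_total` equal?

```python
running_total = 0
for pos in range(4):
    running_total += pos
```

Let's trace through this code step by step.

Initialize: running_total = 0
Entering loop: for pos in range(4):

After execution: running_total = 6
6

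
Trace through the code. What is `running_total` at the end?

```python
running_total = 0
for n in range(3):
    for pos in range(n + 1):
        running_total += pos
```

Let's trace through this code step by step.

Initialize: running_total = 0
Entering loop: for n in range(3):

After execution: running_total = 4
4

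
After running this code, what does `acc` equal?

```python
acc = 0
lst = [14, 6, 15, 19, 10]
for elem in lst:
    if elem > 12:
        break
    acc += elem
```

Let's trace through this code step by step.

Initialize: acc = 0
Initialize: lst = [14, 6, 15, 19, 10]
Entering loop: for elem in lst:

After execution: acc = 0
0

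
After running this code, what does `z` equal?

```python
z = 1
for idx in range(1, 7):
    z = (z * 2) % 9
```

Let's trace through this code step by step.

Initialize: z = 1
Entering loop: for idx in range(1, 7):

After execution: z = 1
1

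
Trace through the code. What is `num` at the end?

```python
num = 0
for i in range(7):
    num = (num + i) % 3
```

Let's trace through this code step by step.

Initialize: num = 0
Entering loop: for i in range(7):

After execution: num = 0
0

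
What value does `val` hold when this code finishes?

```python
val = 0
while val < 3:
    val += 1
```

Let's trace through this code step by step.

Initialize: val = 0
Entering loop: while val < 3:

After execution: val = 3
3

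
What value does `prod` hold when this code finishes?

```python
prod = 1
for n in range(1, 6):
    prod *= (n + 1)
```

Let's trace through this code step by step.

Initialize: prod = 1
Entering loop: for n in range(1, 6):

After execution: prod = 720
720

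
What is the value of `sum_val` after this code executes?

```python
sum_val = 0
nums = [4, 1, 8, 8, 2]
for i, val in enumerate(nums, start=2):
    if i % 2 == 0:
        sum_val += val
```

Let's trace through this code step by step.

Initialize: sum_val = 0
Initialize: nums = [4, 1, 8, 8, 2]
Entering loop: for i, val in enumerate(nums, start=2):

After execution: sum_val = 14
14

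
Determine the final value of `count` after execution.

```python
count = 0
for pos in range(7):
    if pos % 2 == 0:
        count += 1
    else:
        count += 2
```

Let's trace through this code step by step.

Initialize: count = 0
Entering loop: for pos in range(7):

After execution: count = 10
10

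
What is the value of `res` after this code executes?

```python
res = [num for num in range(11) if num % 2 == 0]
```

Let's trace through this code step by step.

Initialize: res = [num for num in range(11) if num % 2 == 0]

After execution: res = [0, 2, 4, 6, 8, 10]
[0, 2, 4, 6, 8, 10]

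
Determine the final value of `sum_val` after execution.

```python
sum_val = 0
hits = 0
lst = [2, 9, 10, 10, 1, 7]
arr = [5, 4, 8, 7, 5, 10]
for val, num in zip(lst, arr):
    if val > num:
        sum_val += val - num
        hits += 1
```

Let's trace through this code step by step.

Initialize: sum_val = 0
Initialize: hits = 0
Initialize: lst = [2, 9, 10, 10, 1, 7]
Initialize: arr = [5, 4, 8, 7, 5, 10]
Entering loop: for val, num in zip(lst, arr):

After execution: sum_val = 10
10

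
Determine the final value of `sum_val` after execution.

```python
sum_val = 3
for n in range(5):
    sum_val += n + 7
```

Let's trace through this code step by step.

Initialize: sum_val = 3
Entering loop: for n in range(5):

After execution: sum_val = 48
48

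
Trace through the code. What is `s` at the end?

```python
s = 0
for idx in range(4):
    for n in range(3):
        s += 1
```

Let's trace through this code step by step.

Initialize: s = 0
Entering loop: for idx in range(4):

After execution: s = 12
12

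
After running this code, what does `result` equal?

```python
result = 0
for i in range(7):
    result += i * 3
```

Let's trace through this code step by step.

Initialize: result = 0
Entering loop: for i in range(7):

After execution: result = 63
63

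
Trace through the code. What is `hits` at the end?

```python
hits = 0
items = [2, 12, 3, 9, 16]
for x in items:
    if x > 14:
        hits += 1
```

Let's trace through this code step by step.

Initialize: hits = 0
Initialize: items = [2, 12, 3, 9, 16]
Entering loop: for x in items:

After execution: hits = 1
1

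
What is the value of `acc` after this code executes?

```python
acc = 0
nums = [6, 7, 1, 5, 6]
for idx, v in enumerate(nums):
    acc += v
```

Let's trace through this code step by step.

Initialize: acc = 0
Initialize: nums = [6, 7, 1, 5, 6]
Entering loop: for idx, v in enumerate(nums):

After execution: acc = 25
25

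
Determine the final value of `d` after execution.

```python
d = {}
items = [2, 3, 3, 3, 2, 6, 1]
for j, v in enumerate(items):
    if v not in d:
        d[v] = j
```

Let's trace through this code step by step.

Initialize: d = {}
Initialize: items = [2, 3, 3, 3, 2, 6, 1]
Entering loop: for j, v in enumerate(items):

After execution: d = {2: 0, 3: 1, 6: 5, 1: 6}
{2: 0, 3: 1, 6: 5, 1: 6}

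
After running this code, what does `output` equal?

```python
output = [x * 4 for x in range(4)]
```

Let's trace through this code step by step.

Initialize: output = [x * 4 for x in range(4)]

After execution: output = [0, 4, 8, 12]
[0, 4, 8, 12]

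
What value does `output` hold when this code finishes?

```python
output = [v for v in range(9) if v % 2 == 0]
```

Let's trace through this code step by step.

Initialize: output = [v for v in range(9) if v % 2 == 0]

After execution: output = [0, 2, 4, 6, 8]
[0, 2, 4, 6, 8]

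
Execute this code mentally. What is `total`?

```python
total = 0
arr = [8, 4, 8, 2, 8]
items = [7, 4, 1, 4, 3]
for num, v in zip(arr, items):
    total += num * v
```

Let's trace through this code step by step.

Initialize: total = 0
Initialize: arr = [8, 4, 8, 2, 8]
Initialize: items = [7, 4, 1, 4, 3]
Entering loop: for num, v in zip(arr, items):

After execution: total = 112
112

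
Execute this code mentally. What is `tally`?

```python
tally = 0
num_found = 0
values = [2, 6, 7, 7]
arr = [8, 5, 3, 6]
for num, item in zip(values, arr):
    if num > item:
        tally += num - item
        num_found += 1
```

Let's trace through this code step by step.

Initialize: tally = 0
Initialize: num_found = 0
Initialize: values = [2, 6, 7, 7]
Initialize: arr = [8, 5, 3, 6]
Entering loop: for num, item in zip(values, arr):

After execution: tally = 6
6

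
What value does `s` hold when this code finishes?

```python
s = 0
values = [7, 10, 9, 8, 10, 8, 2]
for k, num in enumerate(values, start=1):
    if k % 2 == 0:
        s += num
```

Let's trace through this code step by step.

Initialize: s = 0
Initialize: values = [7, 10, 9, 8, 10, 8, 2]
Entering loop: for k, num in enumerate(values, start=1):

After execution: s = 26
26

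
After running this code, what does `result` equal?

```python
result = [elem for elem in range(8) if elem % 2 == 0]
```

Let's trace through this code step by step.

Initialize: result = [elem for elem in range(8) if elem % 2 == 0]

After execution: result = [0, 2, 4, 6]
[0, 2, 4, 6]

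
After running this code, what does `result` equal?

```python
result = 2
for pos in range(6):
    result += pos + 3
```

Let's trace through this code step by step.

Initialize: result = 2
Entering loop: for pos in range(6):

After execution: result = 35
35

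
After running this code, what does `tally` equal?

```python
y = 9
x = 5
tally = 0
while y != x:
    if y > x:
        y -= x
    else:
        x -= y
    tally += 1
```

Let's trace through this code step by step.

Initialize: y = 9
Initialize: x = 5
Initialize: tally = 0
Entering loop: while y != x:

After execution: tally = 5
5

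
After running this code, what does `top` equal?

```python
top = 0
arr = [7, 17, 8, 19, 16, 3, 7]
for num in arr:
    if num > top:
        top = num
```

Let's trace through this code step by step.

Initialize: top = 0
Initialize: arr = [7, 17, 8, 19, 16, 3, 7]
Entering loop: for num in arr:

After execution: top = 19
19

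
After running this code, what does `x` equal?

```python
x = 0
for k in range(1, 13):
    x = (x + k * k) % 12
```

Let's trace through this code step by step.

Initialize: x = 0
Entering loop: for k in range(1, 13):

After execution: x = 2
2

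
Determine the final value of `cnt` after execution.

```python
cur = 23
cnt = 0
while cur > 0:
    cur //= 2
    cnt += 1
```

Let's trace through this code step by step.

Initialize: cur = 23
Initialize: cnt = 0
Entering loop: while cur > 0:

After execution: cnt = 5
5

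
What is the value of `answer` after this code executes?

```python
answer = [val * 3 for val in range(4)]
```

Let's trace through this code step by step.

Initialize: answer = [val * 3 for val in range(4)]

After execution: answer = [0, 3, 6, 9]
[0, 3, 6, 9]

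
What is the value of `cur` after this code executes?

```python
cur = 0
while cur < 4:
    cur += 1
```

Let's trace through this code step by step.

Initialize: cur = 0
Entering loop: while cur < 4:

After execution: cur = 4
4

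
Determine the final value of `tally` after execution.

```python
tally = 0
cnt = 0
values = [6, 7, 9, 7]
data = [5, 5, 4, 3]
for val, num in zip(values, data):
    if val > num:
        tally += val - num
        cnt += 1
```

Let's trace through this code step by step.

Initialize: tally = 0
Initialize: cnt = 0
Initialize: values = [6, 7, 9, 7]
Initialize: data = [5, 5, 4, 3]
Entering loop: for val, num in zip(values, data):

After execution: tally = 12
12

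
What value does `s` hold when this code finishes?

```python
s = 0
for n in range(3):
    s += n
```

Let's trace through this code step by step.

Initialize: s = 0
Entering loop: for n in range(3):

After execution: s = 3
3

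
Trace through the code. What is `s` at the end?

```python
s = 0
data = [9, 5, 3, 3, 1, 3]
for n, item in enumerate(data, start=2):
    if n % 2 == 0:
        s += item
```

Let's trace through this code step by step.

Initialize: s = 0
Initialize: data = [9, 5, 3, 3, 1, 3]
Entering loop: for n, item in enumerate(data, start=2):

After execution: s = 13
13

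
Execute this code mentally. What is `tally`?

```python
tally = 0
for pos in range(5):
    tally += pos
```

Let's trace through this code step by step.

Initialize: tally = 0
Entering loop: for pos in range(5):

After execution: tally = 10
10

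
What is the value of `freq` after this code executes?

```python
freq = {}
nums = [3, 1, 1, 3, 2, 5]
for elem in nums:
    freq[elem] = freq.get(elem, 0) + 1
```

Let's trace through this code step by step.

Initialize: freq = {}
Initialize: nums = [3, 1, 1, 3, 2, 5]
Entering loop: for elem in nums:

After execution: freq = {3: 2, 1: 2, 2: 1, 5: 1}
{3: 2, 1: 2, 2: 1, 5: 1}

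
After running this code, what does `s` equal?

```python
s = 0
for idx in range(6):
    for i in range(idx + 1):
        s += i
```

Let's trace through this code step by step.

Initialize: s = 0
Entering loop: for idx in range(6):

After execution: s = 35
35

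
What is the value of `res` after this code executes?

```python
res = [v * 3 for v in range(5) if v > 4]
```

Let's trace through this code step by step.

Initialize: res = [v * 3 for v in range(5) if v > 4]

After execution: res = []
[]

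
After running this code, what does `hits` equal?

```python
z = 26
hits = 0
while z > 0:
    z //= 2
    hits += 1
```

Let's trace through this code step by step.

Initialize: z = 26
Initialize: hits = 0
Entering loop: while z > 0:

After execution: hits = 5
5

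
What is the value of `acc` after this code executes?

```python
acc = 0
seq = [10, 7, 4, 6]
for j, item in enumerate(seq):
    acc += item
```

Let's trace through this code step by step.

Initialize: acc = 0
Initialize: seq = [10, 7, 4, 6]
Entering loop: for j, item in enumerate(seq):

After execution: acc = 27
27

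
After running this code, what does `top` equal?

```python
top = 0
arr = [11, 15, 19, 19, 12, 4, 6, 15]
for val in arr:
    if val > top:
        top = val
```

Let's trace through this code step by step.

Initialize: top = 0
Initialize: arr = [11, 15, 19, 19, 12, 4, 6, 15]
Entering loop: for val in arr:

After execution: top = 19
19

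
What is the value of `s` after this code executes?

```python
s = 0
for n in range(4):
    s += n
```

Let's trace through this code step by step.

Initialize: s = 0
Entering loop: for n in range(4):

After execution: s = 6
6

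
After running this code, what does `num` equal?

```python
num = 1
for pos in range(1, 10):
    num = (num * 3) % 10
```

Let's trace through this code step by step.

Initialize: num = 1
Entering loop: for pos in range(1, 10):

After execution: num = 3
3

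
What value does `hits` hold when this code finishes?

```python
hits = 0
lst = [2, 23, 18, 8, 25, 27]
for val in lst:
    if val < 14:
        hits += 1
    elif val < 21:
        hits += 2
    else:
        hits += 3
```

Let's trace through this code step by step.

Initialize: hits = 0
Initialize: lst = [2, 23, 18, 8, 25, 27]
Entering loop: for val in lst:

After execution: hits = 13
13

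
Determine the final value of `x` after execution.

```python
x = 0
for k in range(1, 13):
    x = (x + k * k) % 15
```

Let's trace through this code step by step.

Initialize: x = 0
Entering loop: for k in range(1, 13):

After execution: x = 5
5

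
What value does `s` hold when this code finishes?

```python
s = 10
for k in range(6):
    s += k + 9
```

Let's trace through this code step by step.

Initialize: s = 10
Entering loop: for k in range(6):

After execution: s = 79
79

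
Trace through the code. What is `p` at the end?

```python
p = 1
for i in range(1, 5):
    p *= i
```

Let's trace through this code step by step.

Initialize: p = 1
Entering loop: for i in range(1, 5):

After execution: p = 24
24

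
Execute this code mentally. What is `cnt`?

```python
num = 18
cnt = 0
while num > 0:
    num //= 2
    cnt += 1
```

Let's trace through this code step by step.

Initialize: num = 18
Initialize: cnt = 0
Entering loop: while num > 0:

After execution: cnt = 5
5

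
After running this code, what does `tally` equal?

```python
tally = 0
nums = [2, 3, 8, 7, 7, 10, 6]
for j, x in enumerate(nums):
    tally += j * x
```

Let's trace through this code step by step.

Initialize: tally = 0
Initialize: nums = [2, 3, 8, 7, 7, 10, 6]
Entering loop: for j, x in enumerate(nums):

After execution: tally = 154
154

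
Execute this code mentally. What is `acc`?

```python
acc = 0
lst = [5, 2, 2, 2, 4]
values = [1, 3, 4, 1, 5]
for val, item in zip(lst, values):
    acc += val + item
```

Let's trace through this code step by step.

Initialize: acc = 0
Initialize: lst = [5, 2, 2, 2, 4]
Initialize: values = [1, 3, 4, 1, 5]
Entering loop: for val, item in zip(lst, values):

After execution: acc = 29
29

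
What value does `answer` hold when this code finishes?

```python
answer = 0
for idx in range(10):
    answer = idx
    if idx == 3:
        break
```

Let's trace through this code step by step.

Initialize: answer = 0
Entering loop: for idx in range(10):

After execution: answer = 3
3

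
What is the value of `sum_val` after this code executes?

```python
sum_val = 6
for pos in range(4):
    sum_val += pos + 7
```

Let's trace through this code step by step.

Initialize: sum_val = 6
Entering loop: for pos in range(4):

After execution: sum_val = 40
40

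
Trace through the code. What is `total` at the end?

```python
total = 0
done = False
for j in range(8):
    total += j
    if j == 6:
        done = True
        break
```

Let's trace through this code step by step.

Initialize: total = 0
Initialize: done = False
Entering loop: for j in range(8):

After execution: total = 21
21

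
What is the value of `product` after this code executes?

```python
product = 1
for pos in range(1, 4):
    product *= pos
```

Let's trace through this code step by step.

Initialize: product = 1
Entering loop: for pos in range(1, 4):

After execution: product = 6
6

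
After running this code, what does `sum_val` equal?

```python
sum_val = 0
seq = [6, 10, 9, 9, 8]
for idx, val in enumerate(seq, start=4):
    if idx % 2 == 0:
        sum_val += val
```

Let's trace through this code step by step.

Initialize: sum_val = 0
Initialize: seq = [6, 10, 9, 9, 8]
Entering loop: for idx, val in enumerate(seq, start=4):

After execution: sum_val = 23
23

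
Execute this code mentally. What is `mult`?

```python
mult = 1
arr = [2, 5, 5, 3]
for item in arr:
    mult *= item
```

Let's trace through this code step by step.

Initialize: mult = 1
Initialize: arr = [2, 5, 5, 3]
Entering loop: for item in arr:

After execution: mult = 150
150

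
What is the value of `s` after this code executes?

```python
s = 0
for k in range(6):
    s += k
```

Let's trace through this code step by step.

Initialize: s = 0
Entering loop: for k in range(6):

After execution: s = 15
15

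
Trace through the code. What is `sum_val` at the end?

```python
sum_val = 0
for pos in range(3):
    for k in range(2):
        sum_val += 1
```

Let's trace through this code step by step.

Initialize: sum_val = 0
Entering loop: for pos in range(3):

After execution: sum_val = 6
6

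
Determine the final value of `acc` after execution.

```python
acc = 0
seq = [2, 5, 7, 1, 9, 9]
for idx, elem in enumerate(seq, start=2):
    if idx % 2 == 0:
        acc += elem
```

Let's trace through this code step by step.

Initialize: acc = 0
Initialize: seq = [2, 5, 7, 1, 9, 9]
Entering loop: for idx, elem in enumerate(seq, start=2):

After execution: acc = 18
18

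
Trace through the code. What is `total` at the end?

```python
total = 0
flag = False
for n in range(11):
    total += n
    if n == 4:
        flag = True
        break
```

Let's trace through this code step by step.

Initialize: total = 0
Initialize: flag = False
Entering loop: for n in range(11):

After execution: total = 10
10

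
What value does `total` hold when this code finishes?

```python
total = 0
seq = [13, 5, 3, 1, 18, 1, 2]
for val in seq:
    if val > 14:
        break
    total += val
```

Let's trace through this code step by step.

Initialize: total = 0
Initialize: seq = [13, 5, 3, 1, 18, 1, 2]
Entering loop: for val in seq:

After execution: total = 22
22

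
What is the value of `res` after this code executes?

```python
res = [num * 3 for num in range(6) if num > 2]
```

Let's trace through this code step by step.

Initialize: res = [num * 3 for num in range(6) if num > 2]

After execution: res = [9, 12, 15]
[9, 12, 15]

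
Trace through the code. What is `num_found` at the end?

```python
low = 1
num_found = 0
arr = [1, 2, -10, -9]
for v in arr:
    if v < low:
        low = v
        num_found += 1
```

Let's trace through this code step by step.

Initialize: low = 1
Initialize: num_found = 0
Initialize: arr = [1, 2, -10, -9]
Entering loop: for v in arr:

After execution: num_found = 1
1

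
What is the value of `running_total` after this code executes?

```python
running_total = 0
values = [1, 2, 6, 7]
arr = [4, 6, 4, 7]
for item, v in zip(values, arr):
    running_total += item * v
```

Let's trace through this code step by step.

Initialize: running_total = 0
Initialize: values = [1, 2, 6, 7]
Initialize: arr = [4, 6, 4, 7]
Entering loop: for item, v in zip(values, arr):

After execution: running_total = 89
89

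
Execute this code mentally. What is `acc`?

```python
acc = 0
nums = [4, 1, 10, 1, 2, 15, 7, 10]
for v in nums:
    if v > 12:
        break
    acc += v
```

Let's trace through this code step by step.

Initialize: acc = 0
Initialize: nums = [4, 1, 10, 1, 2, 15, 7, 10]
Entering loop: for v in nums:

After execution: acc = 18
18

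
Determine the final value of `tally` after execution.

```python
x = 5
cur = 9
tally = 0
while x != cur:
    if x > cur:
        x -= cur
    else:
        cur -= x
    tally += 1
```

Let's trace through this code step by step.

Initialize: x = 5
Initialize: cur = 9
Initialize: tally = 0
Entering loop: while x != cur:

After execution: tally = 5
5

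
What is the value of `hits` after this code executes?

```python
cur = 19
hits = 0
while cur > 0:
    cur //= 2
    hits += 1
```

Let's trace through this code step by step.

Initialize: cur = 19
Initialize: hits = 0
Entering loop: while cur > 0:

After execution: hits = 5
5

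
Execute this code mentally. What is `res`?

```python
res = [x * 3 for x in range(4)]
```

Let's trace through this code step by step.

Initialize: res = [x * 3 for x in range(4)]

After execution: res = [0, 3, 6, 9]
[0, 3, 6, 9]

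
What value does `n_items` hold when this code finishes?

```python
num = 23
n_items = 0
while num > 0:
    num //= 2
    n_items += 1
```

Let's trace through this code step by step.

Initialize: num = 23
Initialize: n_items = 0
Entering loop: while num > 0:

After execution: n_items = 5
5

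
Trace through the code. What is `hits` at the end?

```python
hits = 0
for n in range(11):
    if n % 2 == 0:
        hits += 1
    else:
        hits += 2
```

Let's trace through this code step by step.

Initialize: hits = 0
Entering loop: for n in range(11):

After execution: hits = 16
16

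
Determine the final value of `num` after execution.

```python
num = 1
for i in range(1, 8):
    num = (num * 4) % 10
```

Let's trace through this code step by step.

Initialize: num = 1
Entering loop: for i in range(1, 8):

After execution: num = 4
4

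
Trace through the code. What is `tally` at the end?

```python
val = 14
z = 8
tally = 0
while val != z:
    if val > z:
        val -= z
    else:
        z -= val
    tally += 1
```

Let's trace through this code step by step.

Initialize: val = 14
Initialize: z = 8
Initialize: tally = 0
Entering loop: while val != z:

After execution: tally = 4
4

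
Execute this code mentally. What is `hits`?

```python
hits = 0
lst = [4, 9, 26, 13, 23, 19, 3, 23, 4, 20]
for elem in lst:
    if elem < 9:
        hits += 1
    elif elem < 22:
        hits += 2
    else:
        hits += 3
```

Let's trace through this code step by step.

Initialize: hits = 0
Initialize: lst = [4, 9, 26, 13, 23, 19, 3, 23, 4, 20]
Entering loop: for elem in lst:

After execution: hits = 20
20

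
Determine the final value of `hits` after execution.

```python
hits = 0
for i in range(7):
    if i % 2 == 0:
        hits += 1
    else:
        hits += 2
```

Let's trace through this code step by step.

Initialize: hits = 0
Entering loop: for i in range(7):

After execution: hits = 10
10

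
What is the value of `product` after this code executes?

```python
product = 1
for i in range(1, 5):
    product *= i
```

Let's trace through this code step by step.

Initialize: product = 1
Entering loop: for i in range(1, 5):

After execution: product = 24
24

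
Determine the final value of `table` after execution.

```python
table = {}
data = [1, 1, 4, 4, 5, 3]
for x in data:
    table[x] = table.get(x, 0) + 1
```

Let's trace through this code step by step.

Initialize: table = {}
Initialize: data = [1, 1, 4, 4, 5, 3]
Entering loop: for x in data:

After execution: table = {1: 2, 4: 2, 5: 1, 3: 1}
{1: 2, 4: 2, 5: 1, 3: 1}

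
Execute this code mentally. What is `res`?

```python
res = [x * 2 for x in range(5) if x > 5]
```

Let's trace through this code step by step.

Initialize: res = [x * 2 for x in range(5) if x > 5]

After execution: res = []
[]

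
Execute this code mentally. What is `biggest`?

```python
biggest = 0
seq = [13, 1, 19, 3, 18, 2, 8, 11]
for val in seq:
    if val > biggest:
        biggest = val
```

Let's trace through this code step by step.

Initialize: biggest = 0
Initialize: seq = [13, 1, 19, 3, 18, 2, 8, 11]
Entering loop: for val in seq:

After execution: biggest = 19
19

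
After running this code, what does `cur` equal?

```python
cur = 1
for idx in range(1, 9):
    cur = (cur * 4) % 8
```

Let's trace through this code step by step.

Initialize: cur = 1
Entering loop: for idx in range(1, 9):

After execution: cur = 0
0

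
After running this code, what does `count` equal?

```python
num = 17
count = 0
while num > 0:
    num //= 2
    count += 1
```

Let's trace through this code step by step.

Initialize: num = 17
Initialize: count = 0
Entering loop: while num > 0:

After execution: count = 5
5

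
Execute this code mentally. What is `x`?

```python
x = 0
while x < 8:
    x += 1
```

Let's trace through this code step by step.

Initialize: x = 0
Entering loop: while x < 8:

After execution: x = 8
8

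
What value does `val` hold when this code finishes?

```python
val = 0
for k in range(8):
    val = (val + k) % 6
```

Let's trace through this code step by step.

Initialize: val = 0
Entering loop: for k in range(8):

After execution: val = 4
4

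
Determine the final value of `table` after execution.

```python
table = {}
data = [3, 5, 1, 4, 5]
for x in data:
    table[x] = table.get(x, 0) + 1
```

Let's trace through this code step by step.

Initialize: table = {}
Initialize: data = [3, 5, 1, 4, 5]
Entering loop: for x in data:

After execution: table = {3: 1, 5: 2, 1: 1, 4: 1}
{3: 1, 5: 2, 1: 1, 4: 1}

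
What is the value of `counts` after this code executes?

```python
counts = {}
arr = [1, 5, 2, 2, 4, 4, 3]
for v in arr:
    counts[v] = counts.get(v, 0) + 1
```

Let's trace through this code step by step.

Initialize: counts = {}
Initialize: arr = [1, 5, 2, 2, 4, 4, 3]
Entering loop: for v in arr:

After execution: counts = {1: 1, 5: 1, 2: 2, 4: 2, 3: 1}
{1: 1, 5: 1, 2: 2, 4: 2, 3: 1}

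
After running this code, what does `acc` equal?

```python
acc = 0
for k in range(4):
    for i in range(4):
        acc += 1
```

Let's trace through this code step by step.

Initialize: acc = 0
Entering loop: for k in range(4):

After execution: acc = 16
16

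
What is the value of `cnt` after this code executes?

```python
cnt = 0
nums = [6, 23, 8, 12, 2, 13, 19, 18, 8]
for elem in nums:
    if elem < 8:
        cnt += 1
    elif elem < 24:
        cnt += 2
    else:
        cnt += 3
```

Let's trace through this code step by step.

Initialize: cnt = 0
Initialize: nums = [6, 23, 8, 12, 2, 13, 19, 18, 8]
Entering loop: for elem in nums:

After execution: cnt = 16
16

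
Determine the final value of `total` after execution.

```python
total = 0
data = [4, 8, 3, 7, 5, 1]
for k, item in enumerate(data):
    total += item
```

Let's trace through this code step by step.

Initialize: total = 0
Initialize: data = [4, 8, 3, 7, 5, 1]
Entering loop: for k, item in enumerate(data):

After execution: total = 28
28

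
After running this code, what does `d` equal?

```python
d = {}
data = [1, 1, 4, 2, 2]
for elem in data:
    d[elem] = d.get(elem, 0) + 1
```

Let's trace through this code step by step.

Initialize: d = {}
Initialize: data = [1, 1, 4, 2, 2]
Entering loop: for elem in data:

After execution: d = {1: 2, 4: 1, 2: 2}
{1: 2, 4: 1, 2: 2}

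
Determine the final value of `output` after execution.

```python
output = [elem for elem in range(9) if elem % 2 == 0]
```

Let's trace through this code step by step.

Initialize: output = [elem for elem in range(9) if elem % 2 == 0]

After execution: output = [0, 2, 4, 6, 8]
[0, 2, 4, 6, 8]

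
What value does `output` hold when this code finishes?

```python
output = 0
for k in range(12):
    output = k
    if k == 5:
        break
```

Let's trace through this code step by step.

Initialize: output = 0
Entering loop: for k in range(12):

After execution: output = 5
5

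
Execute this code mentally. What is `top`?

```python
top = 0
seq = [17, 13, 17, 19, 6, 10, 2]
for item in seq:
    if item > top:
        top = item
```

Let's trace through this code step by step.

Initialize: top = 0
Initialize: seq = [17, 13, 17, 19, 6, 10, 2]
Entering loop: for item in seq:

After execution: top = 19
19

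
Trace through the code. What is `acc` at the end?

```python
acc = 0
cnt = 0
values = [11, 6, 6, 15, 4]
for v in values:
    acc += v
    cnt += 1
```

Let's trace through this code step by step.

Initialize: acc = 0
Initialize: cnt = 0
Initialize: values = [11, 6, 6, 15, 4]
Entering loop: for v in values:

After execution: acc = 42
42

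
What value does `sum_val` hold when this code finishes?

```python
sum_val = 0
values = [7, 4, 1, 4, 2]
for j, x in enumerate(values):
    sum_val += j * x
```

Let's trace through this code step by step.

Initialize: sum_val = 0
Initialize: values = [7, 4, 1, 4, 2]
Entering loop: for j, x in enumerate(values):

After execution: sum_val = 26
26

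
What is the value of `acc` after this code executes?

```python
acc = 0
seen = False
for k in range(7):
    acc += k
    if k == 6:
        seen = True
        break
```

Let's trace through this code step by step.

Initialize: acc = 0
Initialize: seen = False
Entering loop: for k in range(7):

After execution: acc = 21
21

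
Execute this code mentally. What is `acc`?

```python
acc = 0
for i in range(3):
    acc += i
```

Let's trace through this code step by step.

Initialize: acc = 0
Entering loop: for i in range(3):

After execution: acc = 3
3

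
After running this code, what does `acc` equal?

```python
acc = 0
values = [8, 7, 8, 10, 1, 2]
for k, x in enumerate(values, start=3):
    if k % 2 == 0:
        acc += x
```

Let's trace through this code step by step.

Initialize: acc = 0
Initialize: values = [8, 7, 8, 10, 1, 2]
Entering loop: for k, x in enumerate(values, start=3):

After execution: acc = 19
19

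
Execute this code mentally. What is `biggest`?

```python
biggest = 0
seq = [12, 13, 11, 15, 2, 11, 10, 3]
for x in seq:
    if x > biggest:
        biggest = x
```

Let's trace through this code step by step.

Initialize: biggest = 0
Initialize: seq = [12, 13, 11, 15, 2, 11, 10, 3]
Entering loop: for x in seq:

After execution: biggest = 15
15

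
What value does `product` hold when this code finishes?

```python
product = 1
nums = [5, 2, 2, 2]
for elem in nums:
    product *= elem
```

Let's trace through this code step by step.

Initialize: product = 1
Initialize: nums = [5, 2, 2, 2]
Entering loop: for elem in nums:

After execution: product = 40
40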